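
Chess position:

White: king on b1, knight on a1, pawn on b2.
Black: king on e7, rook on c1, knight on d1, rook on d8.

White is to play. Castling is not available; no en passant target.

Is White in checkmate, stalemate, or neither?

White to move; white king on b1.
In check: yes, from the black rook on c1.
King squares — a1: own knight; c1: available; a2: available; b2: own pawn; c2: attacked by Rc1.
Legal moves for White: Ka2, Kxc1.
White is in check but has 2 legal moves → neither.

neither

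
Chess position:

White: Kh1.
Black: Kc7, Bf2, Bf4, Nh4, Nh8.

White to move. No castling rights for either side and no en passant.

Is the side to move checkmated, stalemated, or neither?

stalemate

White to move; white king on h1.
In check: no.
King squares — g1: attacked by Bf2; g2: attacked by Nh4; h2: attacked by Bf4.
Legal moves for White: none.
Not in check and no legal moves → stalemate.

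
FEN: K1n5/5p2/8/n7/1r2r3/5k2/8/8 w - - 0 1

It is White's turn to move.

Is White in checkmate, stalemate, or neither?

White to move; white king on a8.
In check: no.
King squares — a7: attacked by Nc8; b7: attacked by Rb4; b8: attacked by Rb4.
Legal moves for White: none.
Not in check and no legal moves → stalemate.

stalemate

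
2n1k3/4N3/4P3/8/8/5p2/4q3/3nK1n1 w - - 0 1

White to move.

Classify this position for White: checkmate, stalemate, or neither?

checkmate

White to move; white king on e1.
In check: yes, from the black queen on e2.
King squares — d1: attacked by Qe2; f1: attacked by Qe2; d2: attacked by Qe2; e2: attacked by Ng1; f2: attacked by Nd1.
Legal moves for White: none.
In check with no legal moves → checkmate.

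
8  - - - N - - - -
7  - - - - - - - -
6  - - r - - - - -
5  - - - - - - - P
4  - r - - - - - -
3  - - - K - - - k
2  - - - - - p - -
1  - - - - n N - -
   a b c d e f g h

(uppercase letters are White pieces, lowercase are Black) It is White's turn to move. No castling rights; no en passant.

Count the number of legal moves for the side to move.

3

White to move; king on d3.
In check: yes, from the black knight on e1.
Legal moves: Ke3, Ke2, Kd2.
Count: 3.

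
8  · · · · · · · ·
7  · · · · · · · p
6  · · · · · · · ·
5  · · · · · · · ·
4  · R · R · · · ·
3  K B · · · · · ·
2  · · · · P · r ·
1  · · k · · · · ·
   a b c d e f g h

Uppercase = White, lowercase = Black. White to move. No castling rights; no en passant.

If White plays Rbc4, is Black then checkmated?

After Rbc4: black king on c1; in check: yes, from the white rook on c4.
Black has 1 legal reply: Kb1.
In check but a legal move exists → not checkmate.

no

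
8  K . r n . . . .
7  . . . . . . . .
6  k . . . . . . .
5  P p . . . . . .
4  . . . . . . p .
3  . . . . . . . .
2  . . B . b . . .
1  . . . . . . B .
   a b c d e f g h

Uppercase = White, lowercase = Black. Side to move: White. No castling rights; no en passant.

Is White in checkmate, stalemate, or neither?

checkmate

White to move; white king on a8.
In check: yes, from the black rook on c8.
King squares — a7: attacked by Ka6; b7: attacked by Ka6; b8: attacked by Rc8.
Legal moves for White: none.
In check with no legal moves → checkmate.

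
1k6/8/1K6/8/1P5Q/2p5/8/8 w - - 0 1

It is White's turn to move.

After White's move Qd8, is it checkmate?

After Qd8: black king on b8; in check: yes, from the white queen on d8.
King squares — a7: attacked by Kb6; b7: attacked by Kb6; c7: attacked by Kb6; a8: attacked by Qd8; c8: attacked by Qd8.
Black has no legal moves → checkmate.

yes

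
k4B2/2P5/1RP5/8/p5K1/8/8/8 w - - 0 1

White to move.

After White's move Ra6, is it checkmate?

yes

After Ra6: black king on a8; in check: yes, from the white rook on a6.
King squares — a7: attacked by Ra6; b7: attacked by Pc6; b8: attacked by Pc7.
Black has no legal moves → checkmate.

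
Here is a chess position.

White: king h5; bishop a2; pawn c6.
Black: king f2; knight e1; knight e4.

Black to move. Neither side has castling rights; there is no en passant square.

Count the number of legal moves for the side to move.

18

Black to move; king on f2.
In check: no.
Legal moves: Nf6+, Nd6, Ng5, Nc5, Ng3+, Nc3, Nd2, Kg3, Kf3, Ke3, Kg2, Ke2, Kg1, Kf1, Nf3, Nd3, Ng2, Nc2.
Count: 18.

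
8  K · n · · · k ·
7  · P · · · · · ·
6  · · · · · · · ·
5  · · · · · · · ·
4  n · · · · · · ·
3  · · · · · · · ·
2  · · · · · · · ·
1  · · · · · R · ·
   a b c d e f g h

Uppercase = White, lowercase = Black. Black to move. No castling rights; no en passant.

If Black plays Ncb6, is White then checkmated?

no

After Ncb6: white king on a8; in check: yes, from the black knight on b6.
White has 2 legal replies: Kb8, Ka7.
In check but a legal move exists → not checkmate.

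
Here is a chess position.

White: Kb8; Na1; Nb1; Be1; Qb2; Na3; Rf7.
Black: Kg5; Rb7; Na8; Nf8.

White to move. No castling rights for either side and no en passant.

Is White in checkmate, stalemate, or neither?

White to move; white king on b8.
In check: yes, from the black rook on b7.
King squares — a7: attacked by Rb7; b7: available; c7: attacked by Rb7; a8: available; c8: available.
Legal moves for White: Kc8, Kxa8, Kxb7, Rxb7, Qxb7.
White is in check but has 5 legal moves → neither.

neither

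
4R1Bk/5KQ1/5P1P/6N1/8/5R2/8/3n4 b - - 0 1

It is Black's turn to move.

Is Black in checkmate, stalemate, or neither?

Black to move; black king on h8.
In check: yes, from the white queen on g7.
King squares — g7: attacked by Pf6; h7: attacked by Ng5; g8: attacked by Kf7.
Legal moves for Black: none.
In check with no legal moves → checkmate.

checkmate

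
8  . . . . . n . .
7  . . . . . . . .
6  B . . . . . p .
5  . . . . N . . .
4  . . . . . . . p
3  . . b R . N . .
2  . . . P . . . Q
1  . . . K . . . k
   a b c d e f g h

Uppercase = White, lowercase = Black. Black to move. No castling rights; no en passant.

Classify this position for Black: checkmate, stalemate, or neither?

checkmate

Black to move; black king on h1.
In check: yes, from the white queen on h2.
King squares — g1: attacked by Qh2; g2: attacked by Qh2; h2: attacked by Nf3.
Legal moves for Black: none.
In check with no legal moves → checkmate.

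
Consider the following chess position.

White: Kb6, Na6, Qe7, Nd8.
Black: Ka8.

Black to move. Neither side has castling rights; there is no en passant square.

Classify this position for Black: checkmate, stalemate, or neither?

Black to move; black king on a8.
In check: no.
King squares — a7: attacked by Kb6; b7: attacked by Kb6; b8: attacked by Na6.
Legal moves for Black: none.
Not in check and no legal moves → stalemate.

stalemate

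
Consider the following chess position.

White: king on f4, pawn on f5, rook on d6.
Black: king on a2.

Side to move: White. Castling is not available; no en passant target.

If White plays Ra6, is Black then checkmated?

no

After Ra6: black king on a2; in check: yes, from the white rook on a6.
Black has 3 legal replies: Kb3, Kb2, Kb1.
In check but a legal move exists → not checkmate.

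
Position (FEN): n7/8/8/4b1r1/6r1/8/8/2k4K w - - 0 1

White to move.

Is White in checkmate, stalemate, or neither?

stalemate

White to move; white king on h1.
In check: no.
King squares — g1: attacked by Rg4; g2: attacked by Rg4; h2: attacked by Be5.
Legal moves for White: none.
Not in check and no legal moves → stalemate.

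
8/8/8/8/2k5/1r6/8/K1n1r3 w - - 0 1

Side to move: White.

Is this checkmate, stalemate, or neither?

stalemate

White to move; white king on a1.
In check: no.
King squares — b1: attacked by Rb3; a2: attacked by Nc1; b2: attacked by Rb3.
Legal moves for White: none.
Not in check and no legal moves → stalemate.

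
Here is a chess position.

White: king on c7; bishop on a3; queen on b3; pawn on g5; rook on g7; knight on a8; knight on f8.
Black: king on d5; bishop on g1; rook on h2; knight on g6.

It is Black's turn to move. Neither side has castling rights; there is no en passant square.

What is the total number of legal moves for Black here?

Black to move; king on d5.
In check: yes, from the white queen on b3.
Legal moves: Ke5, Ke4, Kd4.
Count: 3.

3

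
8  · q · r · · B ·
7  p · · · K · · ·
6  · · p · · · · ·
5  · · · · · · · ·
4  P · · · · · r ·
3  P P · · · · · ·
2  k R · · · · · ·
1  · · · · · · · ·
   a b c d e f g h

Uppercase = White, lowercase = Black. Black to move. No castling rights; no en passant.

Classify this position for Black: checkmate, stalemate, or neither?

Black to move; black king on a2.
In check: yes, from the white rook on b2.
King squares — a1: available; b1: attacked by Rb2; b2: available; a3: available; b3: attacked by Rb2.
Legal moves for Black: Kxa3, Kxb2, Ka1.
Black is in check but has 3 legal moves → neither.

neither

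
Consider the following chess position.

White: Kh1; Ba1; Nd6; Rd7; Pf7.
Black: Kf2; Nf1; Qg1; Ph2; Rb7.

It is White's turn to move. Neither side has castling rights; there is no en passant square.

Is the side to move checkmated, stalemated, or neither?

White to move; white king on h1.
In check: yes, from the black queen on g1.
King squares — g1: attacked by Kf2; g2: attacked by Qg1; h2: attacked by Nf1.
Legal moves for White: none.
In check with no legal moves → checkmate.

checkmate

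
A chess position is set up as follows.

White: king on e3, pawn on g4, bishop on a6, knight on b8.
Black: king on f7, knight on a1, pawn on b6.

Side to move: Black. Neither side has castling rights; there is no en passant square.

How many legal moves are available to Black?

11

Black to move; king on f7.
In check: no.
Legal moves: Kg8, Kf8, Ke8, Kg7, Ke7, Kg6, Kf6, Ke6, Nb3, Nc2+, b5.
Count: 11.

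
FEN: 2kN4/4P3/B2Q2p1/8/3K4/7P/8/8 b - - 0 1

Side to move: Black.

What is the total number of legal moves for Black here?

Black to move; king on c8.
In check: yes, from the white bishop on a6.
Legal moves: none.
Count: 0.

0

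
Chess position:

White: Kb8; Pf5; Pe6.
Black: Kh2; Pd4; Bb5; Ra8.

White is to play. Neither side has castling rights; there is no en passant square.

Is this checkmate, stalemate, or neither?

White to move; white king on b8.
In check: yes, from the black rook on a8.
King squares — a7: attacked by Ra8; b7: available; c7: available; a8: available; c8: attacked by Ra8.
Legal moves for White: Kxa8, Kc7, Kb7.
White is in check but has 3 legal moves → neither.

neither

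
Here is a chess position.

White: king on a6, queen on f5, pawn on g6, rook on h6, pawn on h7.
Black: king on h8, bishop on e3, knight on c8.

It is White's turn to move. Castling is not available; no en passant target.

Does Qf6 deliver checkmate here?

yes

After Qf6: black king on h8; in check: yes, from the white queen on f6.
King squares — g7: attacked by Qf6; h7: attacked by Pg6; g8: attacked by Ph7.
Black has no legal moves → checkmate.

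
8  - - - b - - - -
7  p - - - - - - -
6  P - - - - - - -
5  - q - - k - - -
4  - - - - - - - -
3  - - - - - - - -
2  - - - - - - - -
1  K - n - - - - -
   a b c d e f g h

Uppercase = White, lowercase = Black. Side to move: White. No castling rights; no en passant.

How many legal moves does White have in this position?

0

White to move; king on a1.
In check: no.
Legal moves: none.
Count: 0.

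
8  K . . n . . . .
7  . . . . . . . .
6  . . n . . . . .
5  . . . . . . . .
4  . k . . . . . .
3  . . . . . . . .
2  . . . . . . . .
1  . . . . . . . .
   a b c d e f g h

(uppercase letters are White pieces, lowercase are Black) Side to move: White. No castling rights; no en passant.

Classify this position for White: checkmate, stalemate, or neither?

White to move; white king on a8.
In check: no.
King squares — a7: attacked by Nc6; b7: attacked by Nd8; b8: attacked by Nc6.
Legal moves for White: none.
Not in check and no legal moves → stalemate.

stalemate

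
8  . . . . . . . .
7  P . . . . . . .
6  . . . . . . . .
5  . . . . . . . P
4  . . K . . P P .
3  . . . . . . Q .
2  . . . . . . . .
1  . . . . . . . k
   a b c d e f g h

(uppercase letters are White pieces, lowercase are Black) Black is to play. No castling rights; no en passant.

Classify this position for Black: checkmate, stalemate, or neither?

Black to move; black king on h1.
In check: no.
King squares — g1: attacked by Qg3; g2: attacked by Qg3; h2: attacked by Qg3.
Legal moves for Black: none.
Not in check and no legal moves → stalemate.

stalemate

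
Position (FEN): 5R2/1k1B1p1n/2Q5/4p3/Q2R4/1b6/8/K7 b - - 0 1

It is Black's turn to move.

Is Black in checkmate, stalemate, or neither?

checkmate

Black to move; black king on b7.
In check: yes, from the white queen on c6.
King squares — a6: attacked by Qa4; b6: attacked by Qc6; c6: attacked by Qa4; a7: attacked by Qa4; c7: attacked by Qc6; a8: attacked by Qa4; b8: attacked by Rf8; c8: attacked by Qc6.
Legal moves for Black: none.
In check with no legal moves → checkmate.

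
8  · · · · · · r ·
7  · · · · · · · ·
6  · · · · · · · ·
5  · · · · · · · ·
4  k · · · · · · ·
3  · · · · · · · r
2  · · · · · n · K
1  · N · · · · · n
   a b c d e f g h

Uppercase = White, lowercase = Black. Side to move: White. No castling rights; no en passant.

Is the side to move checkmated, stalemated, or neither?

White to move; white king on h2.
In check: yes, from the black rook on h3.
King squares — g1: attacked by Rg8; h1: attacked by Nf2; g2: attacked by Rg8; g3: attacked by Nh1; h3: attacked by Nf2.
Legal moves for White: none.
In check with no legal moves → checkmate.

checkmate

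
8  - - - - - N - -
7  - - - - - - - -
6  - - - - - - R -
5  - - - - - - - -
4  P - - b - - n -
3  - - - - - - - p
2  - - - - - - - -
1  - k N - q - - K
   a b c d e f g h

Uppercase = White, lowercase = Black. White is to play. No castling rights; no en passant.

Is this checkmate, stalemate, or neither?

checkmate

White to move; white king on h1.
In check: yes, from the black queen on e1.
King squares — g1: attacked by Qe1; g2: attacked by Ph3; h2: attacked by Ng4.
Legal moves for White: none.
In check with no legal moves → checkmate.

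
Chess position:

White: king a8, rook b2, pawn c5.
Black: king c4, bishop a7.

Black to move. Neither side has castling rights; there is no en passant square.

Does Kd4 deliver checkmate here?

no

After Kd4: white king on a8; in check: no.
White is not in check, so this cannot be checkmate.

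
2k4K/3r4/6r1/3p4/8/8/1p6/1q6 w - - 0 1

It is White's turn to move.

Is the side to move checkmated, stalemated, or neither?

stalemate

White to move; white king on h8.
In check: no.
King squares — g7: attacked by Rg6; h7: attacked by Rd7; g8: attacked by Rg6.
Legal moves for White: none.
Not in check and no legal moves → stalemate.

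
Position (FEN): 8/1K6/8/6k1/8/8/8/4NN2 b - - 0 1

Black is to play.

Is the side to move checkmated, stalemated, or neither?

neither

Black to move; black king on g5.
In check: no.
Legal moves for Black: Kh6, Kg6, Kf6, Kh5, Kf5, Kh4, Kg4, Kf4.
Black has 8 legal moves and is not in check → neither.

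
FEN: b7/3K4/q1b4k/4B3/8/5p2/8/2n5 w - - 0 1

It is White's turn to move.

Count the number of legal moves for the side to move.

White to move; king on d7.
In check: yes, from the black bishop on c6.
Legal moves: Kd8, Ke7, Kc7, Ke6, Kd6.
Count: 5.

5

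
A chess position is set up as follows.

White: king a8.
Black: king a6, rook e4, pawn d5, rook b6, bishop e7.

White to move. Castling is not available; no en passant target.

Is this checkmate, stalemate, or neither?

stalemate

White to move; white king on a8.
In check: no.
King squares — a7: attacked by Ka6; b7: attacked by Ka6; b8: attacked by Rb6.
Legal moves for White: none.
Not in check and no legal moves → stalemate.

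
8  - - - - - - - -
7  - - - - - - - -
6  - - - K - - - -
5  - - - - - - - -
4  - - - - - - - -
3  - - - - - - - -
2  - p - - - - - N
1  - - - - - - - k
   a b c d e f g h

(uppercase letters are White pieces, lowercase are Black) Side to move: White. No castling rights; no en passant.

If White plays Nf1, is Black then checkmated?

After Nf1: black king on h1; in check: no.
Black is not in check, so this cannot be checkmate.

no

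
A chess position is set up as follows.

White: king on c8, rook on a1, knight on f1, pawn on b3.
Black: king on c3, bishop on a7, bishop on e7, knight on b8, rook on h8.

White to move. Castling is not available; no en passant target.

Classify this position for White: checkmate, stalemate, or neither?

neither

White to move; white king on c8.
In check: yes, from the black rook on h8.
King squares — b7: available; c7: available; d7: attacked by Nb8; b8: attacked by Ba7; d8: attacked by Be7.
Legal moves for White: Kc7, Kb7.
White is in check but has 2 legal moves → neither.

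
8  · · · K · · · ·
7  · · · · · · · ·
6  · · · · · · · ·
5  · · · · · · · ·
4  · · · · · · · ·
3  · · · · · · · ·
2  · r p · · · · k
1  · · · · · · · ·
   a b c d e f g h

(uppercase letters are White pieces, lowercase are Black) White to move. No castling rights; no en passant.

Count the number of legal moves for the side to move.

White to move; king on d8.
In check: no.
Legal moves: Ke8, Kc8, Ke7, Kd7, Kc7.
Count: 5.

5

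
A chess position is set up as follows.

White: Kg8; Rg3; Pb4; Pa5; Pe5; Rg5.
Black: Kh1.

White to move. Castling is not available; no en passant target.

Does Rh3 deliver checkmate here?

yes

After Rh3: black king on h1; in check: yes, from the white rook on h3.
King squares — g1: attacked by Rg5; g2: attacked by Rg5; h2: attacked by Rh3.
Black has no legal moves → checkmate.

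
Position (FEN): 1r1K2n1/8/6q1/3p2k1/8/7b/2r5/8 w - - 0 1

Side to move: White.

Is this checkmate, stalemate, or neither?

White to move; white king on d8.
In check: yes, from the black rook on b8.
King squares — c7: attacked by Rc2; d7: attacked by Bh3; e7: attacked by Ng8; c8: attacked by Rc2; e8: attacked by Qg6.
Legal moves for White: none.
In check with no legal moves → checkmate.

checkmate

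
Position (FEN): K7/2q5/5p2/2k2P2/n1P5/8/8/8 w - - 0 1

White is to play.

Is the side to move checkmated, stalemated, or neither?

White to move; white king on a8.
In check: no.
King squares — a7: attacked by Qc7; b7: attacked by Qc7; b8: attacked by Qc7.
Legal moves for White: none.
Not in check and no legal moves → stalemate.

stalemate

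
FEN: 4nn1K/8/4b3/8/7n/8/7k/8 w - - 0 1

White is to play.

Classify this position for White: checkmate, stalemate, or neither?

White to move; white king on h8.
In check: no.
King squares — g7: attacked by Ne8; h7: attacked by Nf8; g8: attacked by Be6.
Legal moves for White: none.
Not in check and no legal moves → stalemate.

stalemate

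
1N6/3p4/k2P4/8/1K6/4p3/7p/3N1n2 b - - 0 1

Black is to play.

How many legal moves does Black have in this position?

Black to move; king on a6.
In check: yes, from the white knight on b8.
Legal moves: Kb7, Ka7, Kb6.
Count: 3.

3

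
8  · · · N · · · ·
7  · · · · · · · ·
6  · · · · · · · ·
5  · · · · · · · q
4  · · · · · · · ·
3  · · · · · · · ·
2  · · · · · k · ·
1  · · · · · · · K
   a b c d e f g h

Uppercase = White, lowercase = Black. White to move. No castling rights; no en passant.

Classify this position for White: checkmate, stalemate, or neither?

White to move; white king on h1.
In check: yes, from the black queen on h5.
King squares — g1: attacked by Kf2; g2: attacked by Kf2; h2: attacked by Qh5.
Legal moves for White: none.
In check with no legal moves → checkmate.

checkmate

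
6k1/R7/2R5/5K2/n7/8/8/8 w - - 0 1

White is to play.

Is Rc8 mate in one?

After Rc8: black king on g8; in check: yes, from the white rook on c8.
King squares — f7: attacked by Ra7; g7: attacked by Ra7; h7: attacked by Ra7; f8: attacked by Rc8; h8: attacked by Rc8.
Black has no legal moves → checkmate.

yes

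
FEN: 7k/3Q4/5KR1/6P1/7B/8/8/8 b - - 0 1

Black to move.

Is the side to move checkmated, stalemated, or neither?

stalemate

Black to move; black king on h8.
In check: no.
King squares — g7: attacked by Kf6; h7: attacked by Qd7; g8: attacked by Rg6.
Legal moves for Black: none.
Not in check and no legal moves → stalemate.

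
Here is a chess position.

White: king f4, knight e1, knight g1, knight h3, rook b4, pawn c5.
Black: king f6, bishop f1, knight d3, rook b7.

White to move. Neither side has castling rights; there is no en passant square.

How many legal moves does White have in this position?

White to move; king on f4.
In check: yes, from the black knight on d3.
Legal moves: Kg4, Ke4, Kg3, Kf3, Ke3, Nxd3.
Count: 6.

6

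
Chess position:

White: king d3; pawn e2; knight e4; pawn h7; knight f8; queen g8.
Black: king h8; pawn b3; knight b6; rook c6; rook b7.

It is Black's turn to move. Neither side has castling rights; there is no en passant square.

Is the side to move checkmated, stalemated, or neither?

checkmate

Black to move; black king on h8.
In check: yes, from the white queen on g8.
King squares — g7: attacked by Qg8; h7: attacked by Nf8; g8: attacked by Ph7.
Legal moves for Black: none.
In check with no legal moves → checkmate.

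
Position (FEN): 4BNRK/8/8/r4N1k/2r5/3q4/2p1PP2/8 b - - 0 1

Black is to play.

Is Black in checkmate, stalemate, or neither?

Black to move; black king on h5.
In check: yes, from the white bishop on e8.
King squares — g4: attacked by Rg8; h4: attacked by Nf5; g5: attacked by Rg8; g6: attacked by Be8; h6: attacked by Nf5.
Legal moves for Black: none.
In check with no legal moves → checkmate.

checkmate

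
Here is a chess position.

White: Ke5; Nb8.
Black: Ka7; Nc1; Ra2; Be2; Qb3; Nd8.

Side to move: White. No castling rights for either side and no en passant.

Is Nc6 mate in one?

After Nc6: black king on a7; in check: yes, from the white knight on c6.
Black has 5 legal replies: Ka8, Kb7, Kb6, Ka6, Nxc6+.
In check but a legal move exists → not checkmate.

no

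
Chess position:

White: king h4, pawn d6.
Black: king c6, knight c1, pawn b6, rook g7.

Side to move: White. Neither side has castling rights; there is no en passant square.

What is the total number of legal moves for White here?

3

White to move; king on h4.
In check: no.
Legal moves: Kh5, Kh3, d7.
Count: 3.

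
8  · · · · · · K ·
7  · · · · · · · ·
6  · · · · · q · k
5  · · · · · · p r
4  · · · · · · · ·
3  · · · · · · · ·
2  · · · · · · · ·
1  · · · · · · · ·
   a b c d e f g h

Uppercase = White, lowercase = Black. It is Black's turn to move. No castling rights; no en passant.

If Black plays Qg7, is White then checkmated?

yes

After Qg7: white king on g8; in check: yes, from the black queen on g7.
King squares — f7: attacked by Qg7; g7: attacked by Kh6; h7: attacked by Kh6; f8: attacked by Qg7; h8: attacked by Qg7.
White has no legal moves → checkmate.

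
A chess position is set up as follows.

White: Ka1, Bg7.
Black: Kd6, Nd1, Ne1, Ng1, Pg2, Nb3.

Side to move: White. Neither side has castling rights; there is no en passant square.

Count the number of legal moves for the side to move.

2

White to move; king on a1.
In check: yes, from the black knight on b3.
Legal moves: Ka2, Kb1.
Count: 2.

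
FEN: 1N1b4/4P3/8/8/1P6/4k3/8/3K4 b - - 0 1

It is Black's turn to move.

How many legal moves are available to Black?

Black to move; king on e3.
In check: no.
Legal moves: Bxe7, Bc7, Bb6, Ba5, Kf4, Ke4, Kd4, Kf3, Kd3, Kf2.
Count: 10.

10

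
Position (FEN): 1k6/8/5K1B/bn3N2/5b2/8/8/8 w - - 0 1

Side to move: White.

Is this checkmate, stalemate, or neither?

White to move; white king on f6.
In check: no.
Legal moves for White: Bf8, Bg7, Bg5, Bxf4+, Kg7, Kf7, Ke7, Kg6, Ke6, Ng7, Ne7, Nd6, Nh4, Nd4, Ng3, Ne3.
White has 16 legal moves and is not in check → neither.

neither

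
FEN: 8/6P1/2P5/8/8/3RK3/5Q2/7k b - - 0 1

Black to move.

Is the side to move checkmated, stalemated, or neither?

stalemate

Black to move; black king on h1.
In check: no.
King squares — g1: attacked by Qf2; g2: attacked by Qf2; h2: attacked by Qf2.
Legal moves for Black: none.
Not in check and no legal moves → stalemate.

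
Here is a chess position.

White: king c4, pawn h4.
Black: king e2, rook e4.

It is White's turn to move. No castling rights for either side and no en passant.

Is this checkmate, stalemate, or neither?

White to move; white king on c4.
In check: yes, from the black rook on e4.
King squares — b3: available; c3: available; d3: attacked by Ke2; b4: attacked by Re4; d4: attacked by Re4; b5: available; c5: available; d5: available.
Legal moves for White: Kd5, Kc5, Kb5, Kc3, Kb3.
White is in check but has 5 legal moves → neither.

neither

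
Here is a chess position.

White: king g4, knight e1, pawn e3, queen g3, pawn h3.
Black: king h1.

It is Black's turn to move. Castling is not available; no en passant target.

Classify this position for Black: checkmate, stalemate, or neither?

Black to move; black king on h1.
In check: no.
King squares — g1: attacked by Qg3; g2: attacked by Ne1; h2: attacked by Qg3.
Legal moves for Black: none.
Not in check and no legal moves → stalemate.

stalemate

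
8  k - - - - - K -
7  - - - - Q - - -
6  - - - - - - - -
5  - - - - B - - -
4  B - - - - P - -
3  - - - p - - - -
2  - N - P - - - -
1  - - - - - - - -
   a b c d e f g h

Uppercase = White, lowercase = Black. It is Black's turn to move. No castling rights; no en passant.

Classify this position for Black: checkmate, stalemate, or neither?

Black to move; black king on a8.
In check: no.
King squares — a7: attacked by Qe7; b7: attacked by Qe7; b8: attacked by Be5.
Legal moves for Black: none.
Not in check and no legal moves → stalemate.

stalemate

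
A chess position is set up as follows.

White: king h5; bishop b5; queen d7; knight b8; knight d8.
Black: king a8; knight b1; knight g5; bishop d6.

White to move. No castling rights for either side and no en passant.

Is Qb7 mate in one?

After Qb7: black king on a8; in check: yes, from the white queen on b7.
King squares — a7: attacked by Qb7; b7: attacked by Nd8; b8: attacked by Qb7.
Black has no legal moves → checkmate.

yes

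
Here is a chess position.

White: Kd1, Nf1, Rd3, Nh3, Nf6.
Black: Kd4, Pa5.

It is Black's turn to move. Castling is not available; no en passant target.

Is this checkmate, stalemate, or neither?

neither

Black to move; black king on d4.
In check: yes, from the white rook on d3.
Legal moves for Black: Ke5, Kc5, Kc4, Kxd3.
Black is in check but has 4 legal moves → neither.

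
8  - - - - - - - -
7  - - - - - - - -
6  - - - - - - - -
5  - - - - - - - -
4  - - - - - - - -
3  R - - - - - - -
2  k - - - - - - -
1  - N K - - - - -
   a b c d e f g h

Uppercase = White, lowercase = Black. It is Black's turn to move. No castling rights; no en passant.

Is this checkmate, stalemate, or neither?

Black to move; black king on a2.
In check: yes, from the white rook on a3.
King squares — a1: attacked by Ra3; b1: attacked by Kc1; b2: attacked by Kc1; a3: attacked by Nb1; b3: attacked by Ra3.
Legal moves for Black: none.
In check with no legal moves → checkmate.

checkmate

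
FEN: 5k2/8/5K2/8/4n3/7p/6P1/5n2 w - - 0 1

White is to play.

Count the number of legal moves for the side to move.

White to move; king on f6.
In check: yes, from the black knight on e4.
Legal moves: Kg6, Ke6, Kf5, Ke5.
Count: 4.

4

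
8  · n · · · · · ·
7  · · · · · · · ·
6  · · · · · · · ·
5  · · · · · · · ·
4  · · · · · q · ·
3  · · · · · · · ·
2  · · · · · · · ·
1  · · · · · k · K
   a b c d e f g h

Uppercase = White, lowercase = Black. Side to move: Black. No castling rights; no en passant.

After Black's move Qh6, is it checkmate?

After Qh6: white king on h1; in check: yes, from the black queen on h6.
King squares — g1: attacked by Kf1; g2: attacked by Kf1; h2: attacked by Qh6.
White has no legal moves → checkmate.

yes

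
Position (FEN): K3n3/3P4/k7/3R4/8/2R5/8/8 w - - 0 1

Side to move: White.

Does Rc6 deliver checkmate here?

yes

After Rc6: black king on a6; in check: yes, from the white rook on c6.
King squares — a5: attacked by Rd5; b5: attacked by Rd5; b6: attacked by Rc6; a7: attacked by Ka8; b7: attacked by Ka8.
Black has no legal moves → checkmate.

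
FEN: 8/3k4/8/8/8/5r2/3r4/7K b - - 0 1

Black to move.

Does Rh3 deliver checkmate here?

After Rh3: white king on h1; in check: yes, from the black rook on h3.
White has 1 legal reply: Kg1.
In check but a legal move exists → not checkmate.

no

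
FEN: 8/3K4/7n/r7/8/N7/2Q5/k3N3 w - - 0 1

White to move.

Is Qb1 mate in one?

After Qb1: black king on a1; in check: yes, from the white queen on b1.
King squares — b1: attacked by Na3; a2: attacked by Qb1; b2: attacked by Qb1.
Black has no legal moves → checkmate.

yes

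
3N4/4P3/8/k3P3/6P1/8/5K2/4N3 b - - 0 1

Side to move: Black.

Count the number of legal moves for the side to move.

5

Black to move; king on a5.
In check: no.
Legal moves: Kb6, Ka6, Kb5, Kb4, Ka4.
Count: 5.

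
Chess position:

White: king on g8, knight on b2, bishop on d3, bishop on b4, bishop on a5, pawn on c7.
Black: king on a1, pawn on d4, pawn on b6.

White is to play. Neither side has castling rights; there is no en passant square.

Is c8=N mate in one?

no

After c8=N: black king on a1; in check: no.
Black is not in check, so this cannot be checkmate.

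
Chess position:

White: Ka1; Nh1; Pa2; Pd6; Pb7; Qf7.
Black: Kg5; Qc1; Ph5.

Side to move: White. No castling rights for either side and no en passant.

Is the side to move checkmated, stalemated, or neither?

White to move; white king on a1.
In check: yes, from the black queen on c1.
King squares — b1: attacked by Qc1; a2: own pawn; b2: attacked by Qc1.
Legal moves for White: none.
In check with no legal moves → checkmate.

checkmate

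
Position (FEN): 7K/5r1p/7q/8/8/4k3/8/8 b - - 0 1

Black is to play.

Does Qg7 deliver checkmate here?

After Qg7: white king on h8; in check: yes, from the black queen on g7.
King squares — g7: attacked by Rf7; h7: attacked by Qg7; g8: attacked by Qg7.
White has no legal moves → checkmate.

yes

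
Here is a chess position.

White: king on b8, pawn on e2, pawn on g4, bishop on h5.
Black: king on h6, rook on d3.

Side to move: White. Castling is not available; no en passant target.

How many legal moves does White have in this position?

White to move; king on b8.
In check: no.
Legal moves: Kc8, Ka8, Kc7, Kb7, Ka7, Be8, Bf7, Bg6, exd3, g5+, e3, e4.
Count: 12.

12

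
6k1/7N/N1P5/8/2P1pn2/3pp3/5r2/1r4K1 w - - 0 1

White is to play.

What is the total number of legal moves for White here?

White to move; king on g1.
In check: yes, from the black rook on b1.
Legal moves: none.
Count: 0.

0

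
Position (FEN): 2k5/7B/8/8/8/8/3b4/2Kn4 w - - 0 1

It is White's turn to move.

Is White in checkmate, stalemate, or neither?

White to move; white king on c1.
In check: yes, from the black bishop on d2.
Legal moves for White: Kxd2, Kc2, Kxd1, Kb1.
White is in check but has 4 legal moves → neither.

neither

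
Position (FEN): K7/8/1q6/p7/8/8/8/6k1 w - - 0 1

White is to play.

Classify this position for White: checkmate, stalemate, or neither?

White to move; white king on a8.
In check: no.
King squares — a7: attacked by Qb6; b7: attacked by Qb6; b8: attacked by Qb6.
Legal moves for White: none.
Not in check and no legal moves → stalemate.

stalemate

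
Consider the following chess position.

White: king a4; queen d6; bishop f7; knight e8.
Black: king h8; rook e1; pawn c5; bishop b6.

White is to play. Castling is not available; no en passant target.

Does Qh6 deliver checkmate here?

yes

After Qh6: black king on h8; in check: yes, from the white queen on h6.
King squares — g7: attacked by Qh6; h7: attacked by Qh6; g8: attacked by Bf7.
Black has no legal moves → checkmate.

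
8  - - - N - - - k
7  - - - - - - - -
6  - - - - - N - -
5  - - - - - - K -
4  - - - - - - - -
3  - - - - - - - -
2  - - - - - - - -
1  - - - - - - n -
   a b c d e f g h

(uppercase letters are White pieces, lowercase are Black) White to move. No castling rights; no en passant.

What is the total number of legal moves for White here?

19

White to move; king on g5.
In check: no.
Legal moves: Nf7+, Nb7, Ne6, Nc6, Ng8, Ne8, Nh7, Nd7, Nh5, Nd5, Ng4, Ne4, Kh6, Kg6, Kh5, Kf5, Kh4, Kg4, Kf4.
Count: 19.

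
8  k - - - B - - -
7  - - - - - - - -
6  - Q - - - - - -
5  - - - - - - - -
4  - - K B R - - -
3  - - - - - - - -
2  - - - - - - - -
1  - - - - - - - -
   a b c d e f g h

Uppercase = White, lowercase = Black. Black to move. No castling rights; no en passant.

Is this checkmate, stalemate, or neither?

stalemate

Black to move; black king on a8.
In check: no.
King squares — a7: attacked by Qb6; b7: attacked by Qb6; b8: attacked by Qb6.
Legal moves for Black: none.
Not in check and no legal moves → stalemate.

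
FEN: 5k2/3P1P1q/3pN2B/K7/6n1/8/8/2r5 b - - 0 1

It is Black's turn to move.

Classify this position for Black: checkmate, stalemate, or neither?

neither

Black to move; black king on f8.
In check: yes, from the white knight on e6 and the white bishop on h6.
Legal moves for Black: Kxf7, Ke7.
Black is in check but has 2 legal moves → neither.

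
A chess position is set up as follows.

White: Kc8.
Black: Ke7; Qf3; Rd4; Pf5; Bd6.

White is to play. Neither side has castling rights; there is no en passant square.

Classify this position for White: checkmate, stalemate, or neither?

stalemate

White to move; white king on c8.
In check: no.
King squares — b7: attacked by Qf3; c7: attacked by Bd6; d7: attacked by Ke7; b8: attacked by Bd6; d8: attacked by Ke7.
Legal moves for White: none.
Not in check and no legal moves → stalemate.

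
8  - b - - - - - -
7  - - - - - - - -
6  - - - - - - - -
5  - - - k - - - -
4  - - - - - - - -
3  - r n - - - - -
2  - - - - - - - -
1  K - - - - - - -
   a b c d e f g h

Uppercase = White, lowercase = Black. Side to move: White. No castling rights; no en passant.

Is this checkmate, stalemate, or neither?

White to move; white king on a1.
In check: no.
King squares — b1: attacked by Rb3; a2: attacked by Nc3; b2: attacked by Rb3.
Legal moves for White: none.
Not in check and no legal moves → stalemate.

stalemate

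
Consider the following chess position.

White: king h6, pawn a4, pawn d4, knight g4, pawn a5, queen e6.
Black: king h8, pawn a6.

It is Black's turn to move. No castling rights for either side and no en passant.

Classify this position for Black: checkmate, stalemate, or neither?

stalemate

Black to move; black king on h8.
In check: no.
King squares — g7: attacked by Kh6; h7: attacked by Kh6; g8: attacked by Qe6.
Legal moves for Black: none.
Not in check and no legal moves → stalemate.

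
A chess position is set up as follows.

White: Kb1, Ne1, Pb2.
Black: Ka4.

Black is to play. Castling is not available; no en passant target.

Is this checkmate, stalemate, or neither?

Black to move; black king on a4.
In check: no.
Legal moves for Black: Kb5, Ka5, Kb4, Kb3.
Black has 4 legal moves and is not in check → neither.

neither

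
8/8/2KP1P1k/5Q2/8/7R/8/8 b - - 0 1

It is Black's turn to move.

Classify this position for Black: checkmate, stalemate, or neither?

checkmate

Black to move; black king on h6.
In check: yes, from the white rook on h3.
King squares — g5: attacked by Qf5; h5: attacked by Rh3; g6: attacked by Qf5; g7: attacked by Pf6; h7: attacked by Rh3.
Legal moves for Black: none.
In check with no legal moves → checkmate.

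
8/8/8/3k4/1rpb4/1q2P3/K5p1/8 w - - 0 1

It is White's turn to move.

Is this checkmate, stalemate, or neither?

checkmate

White to move; white king on a2.
In check: yes, from the black queen on b3.
King squares — a1: attacked by Bd4; b1: attacked by Qb3; b2: attacked by Qb3; a3: attacked by Qb3; b3: attacked by Rb4.
Legal moves for White: none.
In check with no legal moves → checkmate.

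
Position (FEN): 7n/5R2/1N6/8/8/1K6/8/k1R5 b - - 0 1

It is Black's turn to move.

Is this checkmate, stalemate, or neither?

Black to move; black king on a1.
In check: yes, from the white rook on c1.
King squares — b1: attacked by Rc1; a2: attacked by Kb3; b2: attacked by Kb3.
Legal moves for Black: none.
In check with no legal moves → checkmate.

checkmate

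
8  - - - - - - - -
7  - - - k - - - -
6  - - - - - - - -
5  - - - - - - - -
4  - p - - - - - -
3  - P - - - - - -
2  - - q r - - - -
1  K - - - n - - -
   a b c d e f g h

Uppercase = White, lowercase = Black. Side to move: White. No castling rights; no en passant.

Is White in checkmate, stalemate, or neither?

White to move; white king on a1.
In check: no.
King squares — b1: attacked by Qc2; a2: attacked by Qc2; b2: attacked by Qc2.
Legal moves for White: none.
Not in check and no legal moves → stalemate.

stalemate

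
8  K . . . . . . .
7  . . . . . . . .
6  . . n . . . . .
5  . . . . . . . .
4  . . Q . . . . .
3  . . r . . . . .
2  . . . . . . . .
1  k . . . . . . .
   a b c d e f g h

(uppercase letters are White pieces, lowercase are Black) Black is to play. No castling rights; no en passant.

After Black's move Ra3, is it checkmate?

After Ra3: white king on a8; in check: yes, from the black rook on a3.
White has 3 legal replies: Kb7, Qa6, Qa4.
In check but a legal move exists → not checkmate.

no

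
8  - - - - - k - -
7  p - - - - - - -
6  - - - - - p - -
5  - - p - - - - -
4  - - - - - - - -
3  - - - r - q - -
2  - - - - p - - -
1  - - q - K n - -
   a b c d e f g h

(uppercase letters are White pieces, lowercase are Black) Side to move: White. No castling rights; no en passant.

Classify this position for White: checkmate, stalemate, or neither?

White to move; white king on e1.
In check: yes, from the black queen on c1.
King squares — d1: attacked by Qc1; f1: attacked by Qc1; d2: attacked by Qc1; e2: attacked by Qf3; f2: attacked by Qf3.
Legal moves for White: none.
In check with no legal moves → checkmate.

checkmate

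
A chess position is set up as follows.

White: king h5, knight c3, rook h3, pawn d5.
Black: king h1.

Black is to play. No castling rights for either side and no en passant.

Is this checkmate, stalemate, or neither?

Black to move; black king on h1.
In check: yes, from the white rook on h3.
Legal moves for Black: Kg2, Kg1.
Black is in check but has 2 legal moves → neither.

neither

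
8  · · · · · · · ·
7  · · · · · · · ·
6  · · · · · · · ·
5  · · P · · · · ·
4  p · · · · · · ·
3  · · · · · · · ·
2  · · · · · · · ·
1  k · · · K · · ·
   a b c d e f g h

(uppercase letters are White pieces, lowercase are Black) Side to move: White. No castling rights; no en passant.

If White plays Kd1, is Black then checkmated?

no

After Kd1: black king on a1; in check: no.
Black is not in check, so this cannot be checkmate.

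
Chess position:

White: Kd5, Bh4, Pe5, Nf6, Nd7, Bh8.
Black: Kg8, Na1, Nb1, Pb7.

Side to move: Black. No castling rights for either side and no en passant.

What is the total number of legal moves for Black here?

Black to move; king on g8.
In check: yes, from the white knight on f6.
Legal moves: Kxh8, Kf7.
Count: 2.

2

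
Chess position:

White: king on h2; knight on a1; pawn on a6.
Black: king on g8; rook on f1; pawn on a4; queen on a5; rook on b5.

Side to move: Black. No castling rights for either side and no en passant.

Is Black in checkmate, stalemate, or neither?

neither

Black to move; black king on g8.
In check: no.
Legal moves for Black include: Kh8, Kf8, Kh7, Kg7, Kf7, Rb8, Rb7, Rb6, Rh5+, Rg5, Rbf5, Re5, Rd5, Rc5, Rb4, Rb3, Rb2+, Rbb1, ... (list truncated; more exist).
Black has legal moves and is not in check → neither.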